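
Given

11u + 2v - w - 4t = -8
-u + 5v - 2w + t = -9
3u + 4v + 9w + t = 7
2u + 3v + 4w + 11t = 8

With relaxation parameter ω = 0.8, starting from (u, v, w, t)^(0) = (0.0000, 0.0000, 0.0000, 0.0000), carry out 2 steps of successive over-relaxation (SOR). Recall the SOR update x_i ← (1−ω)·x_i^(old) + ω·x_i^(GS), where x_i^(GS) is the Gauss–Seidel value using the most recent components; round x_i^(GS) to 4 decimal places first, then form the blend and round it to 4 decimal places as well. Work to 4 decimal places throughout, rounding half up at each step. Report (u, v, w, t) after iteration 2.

(-0.1997, -1.4540, 1.4022, 0.6434)

Iteration 1:
  u: GS value = (-8 - (2)·0.0000 - (-1)·0.0000 - (-4)·0.0000) / (11) = -0.7273;  u ← (1−ω)·0.0000 + ω·-0.7273 = -0.5818
  v: GS value = (-9 - (-1)·-0.5818 - (-2)·0.0000 - (1)·0.0000) / (5) = -1.9164;  v ← (1−ω)·0.0000 + ω·-1.9164 = -1.5331
  w: GS value = (7 - (3)·-0.5818 - (4)·-1.5331 - (1)·0.0000) / (9) = 1.6531;  w ← (1−ω)·0.0000 + ω·1.6531 = 1.3225
  t: GS value = (8 - (2)·-0.5818 - (3)·-1.5331 - (4)·1.3225) / (11) = 0.7703;  t ← (1−ω)·0.0000 + ω·0.7703 = 0.6162
Iteration 2:
  u: GS value = (-8 - (2)·-1.5331 - (-1)·1.3225 - (-4)·0.6162) / (11) = -0.1042;  u ← (1−ω)·-0.5818 + ω·-0.1042 = -0.1997
  v: GS value = (-9 - (-1)·-0.1997 - (-2)·1.3225 - (1)·0.6162) / (5) = -1.4342;  v ← (1−ω)·-1.5331 + ω·-1.4342 = -1.4540
  w: GS value = (7 - (3)·-0.1997 - (4)·-1.4540 - (1)·0.6162) / (9) = 1.4221;  w ← (1−ω)·1.3225 + ω·1.4221 = 1.4022
  t: GS value = (8 - (2)·-0.1997 - (3)·-1.4540 - (4)·1.4022) / (11) = 0.6502;  t ← (1−ω)·0.6162 + ω·0.6502 = 0.6434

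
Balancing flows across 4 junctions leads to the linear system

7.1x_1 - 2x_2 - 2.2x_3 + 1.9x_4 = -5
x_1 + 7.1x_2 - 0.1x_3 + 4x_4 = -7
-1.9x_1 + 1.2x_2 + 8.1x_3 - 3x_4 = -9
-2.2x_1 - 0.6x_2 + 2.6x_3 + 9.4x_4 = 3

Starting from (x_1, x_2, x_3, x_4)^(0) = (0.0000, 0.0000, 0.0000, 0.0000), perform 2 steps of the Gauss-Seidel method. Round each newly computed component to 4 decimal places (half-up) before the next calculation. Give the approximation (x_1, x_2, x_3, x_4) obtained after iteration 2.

Iteration 1:
  x_1 = (-5 - (-2)·0.0000 - (-2.2)·0.0000 - (1.9)·0.0000) / (7.1) = -0.7042
  x_2 = (-7 - (1)·-0.7042 - (-0.1)·0.0000 - (4)·0.0000) / (7.1) = -0.8867
  x_3 = (-9 - (-1.9)·-0.7042 - (1.2)·-0.8867 - (-3)·0.0000) / (8.1) = -1.1449
  x_4 = (3 - (-2.2)·-0.7042 - (-0.6)·-0.8867 - (2.6)·-1.1449) / (9.4) = 0.4144
Iteration 2:
  x_1 = (-5 - (-2)·-0.8867 - (-2.2)·-1.1449 - (1.9)·0.4144) / (7.1) = -1.4197
  x_2 = (-7 - (1)·-1.4197 - (-0.1)·-1.1449 - (4)·0.4144) / (7.1) = -1.0355
  x_3 = (-9 - (-1.9)·-1.4197 - (1.2)·-1.0355 - (-3)·0.4144) / (8.1) = -1.1372
  x_4 = (3 - (-2.2)·-1.4197 - (-0.6)·-1.0355 - (2.6)·-1.1372) / (9.4) = 0.2353

(-1.4197, -1.0355, -1.1372, 0.2353)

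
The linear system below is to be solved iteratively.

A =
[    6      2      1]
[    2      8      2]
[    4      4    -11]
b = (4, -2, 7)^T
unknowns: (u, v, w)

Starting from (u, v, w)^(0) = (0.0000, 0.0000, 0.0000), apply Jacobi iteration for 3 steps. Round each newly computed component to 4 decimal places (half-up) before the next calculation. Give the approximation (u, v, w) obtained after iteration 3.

Iteration 1:
  u = (4 - (2)·0.0000 - (1)·0.0000) / (6) = 0.6667
  v = (-2 - (2)·0.0000 - (2)·0.0000) / (8) = -0.2500
  w = (7 - (4)·0.0000 - (4)·0.0000) / (-11) = -0.6364
Iteration 2:
  u = (4 - (2)·-0.2500 - (1)·-0.6364) / (6) = 0.8561
  v = (-2 - (2)·0.6667 - (2)·-0.6364) / (8) = -0.2576
  w = (7 - (4)·0.6667 - (4)·-0.2500) / (-11) = -0.4848
Iteration 3:
  u = (4 - (2)·-0.2576 - (1)·-0.4848) / (6) = 0.8333
  v = (-2 - (2)·0.8561 - (2)·-0.4848) / (8) = -0.3428
  w = (7 - (4)·0.8561 - (4)·-0.2576) / (-11) = -0.4187

(0.8333, -0.3428, -0.4187)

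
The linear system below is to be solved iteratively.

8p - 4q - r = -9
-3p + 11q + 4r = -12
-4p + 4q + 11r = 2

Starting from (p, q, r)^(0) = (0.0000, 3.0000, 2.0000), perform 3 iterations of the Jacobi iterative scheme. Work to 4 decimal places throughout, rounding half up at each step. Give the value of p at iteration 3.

-1.2862

Iteration 1:
  p = (-9 - (-4)·3.0000 - (-1)·2.0000) / (8) = 0.6250
  q = (-12 - (-3)·0.0000 - (4)·2.0000) / (11) = -1.8182
  r = (2 - (-4)·0.0000 - (4)·3.0000) / (11) = -0.9091
Iteration 2:
  p = (-9 - (-4)·-1.8182 - (-1)·-0.9091) / (8) = -2.1477
  q = (-12 - (-3)·0.6250 - (4)·-0.9091) / (11) = -0.5899
  r = (2 - (-4)·0.6250 - (4)·-1.8182) / (11) = 1.0703
Iteration 3:
  p = (-9 - (-4)·-0.5899 - (-1)·1.0703) / (8) = -1.2862
  q = (-12 - (-3)·-2.1477 - (4)·1.0703) / (11) = -2.0658
  r = (2 - (-4)·-2.1477 - (4)·-0.5899) / (11) = -0.3847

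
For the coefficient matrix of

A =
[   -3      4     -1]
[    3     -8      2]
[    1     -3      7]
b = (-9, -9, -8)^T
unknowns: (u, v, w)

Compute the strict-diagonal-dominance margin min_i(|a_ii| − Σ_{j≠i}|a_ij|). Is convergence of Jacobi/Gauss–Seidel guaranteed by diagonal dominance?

-2

row 1: |-3| − (4+1) = -2
row 2: |-8| − (3+2) = 3
row 3: |7| − (1+3) = 3
minimum over rows = -2 → not strictly diagonally dominant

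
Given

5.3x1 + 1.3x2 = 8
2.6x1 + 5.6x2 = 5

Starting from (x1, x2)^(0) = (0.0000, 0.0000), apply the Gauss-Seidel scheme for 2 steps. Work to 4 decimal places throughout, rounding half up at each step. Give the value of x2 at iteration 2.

0.2139

Iteration 1:
  x1 = (8 - (1.3)·0.0000) / (5.3) = 1.5094
  x2 = (5 - (2.6)·1.5094) / (5.6) = 0.1921
Iteration 2:
  x1 = (8 - (1.3)·0.1921) / (5.3) = 1.4623
  x2 = (5 - (2.6)·1.4623) / (5.6) = 0.2139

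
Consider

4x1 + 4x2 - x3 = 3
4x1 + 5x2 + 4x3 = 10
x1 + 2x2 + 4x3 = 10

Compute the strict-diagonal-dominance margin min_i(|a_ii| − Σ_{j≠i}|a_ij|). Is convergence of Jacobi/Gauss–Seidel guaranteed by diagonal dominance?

row 1: |4| − (4+1) = -1
row 2: |5| − (4+4) = -3
row 3: |4| − (1+2) = 1
minimum over rows = -3 → not strictly diagonally dominant

-3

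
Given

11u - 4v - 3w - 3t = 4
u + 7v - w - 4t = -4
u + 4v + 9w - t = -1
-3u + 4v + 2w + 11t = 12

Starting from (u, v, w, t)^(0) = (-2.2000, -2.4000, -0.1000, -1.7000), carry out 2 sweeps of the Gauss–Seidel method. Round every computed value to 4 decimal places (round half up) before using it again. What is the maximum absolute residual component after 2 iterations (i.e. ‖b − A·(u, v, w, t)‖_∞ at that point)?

4.3872

Iteration 1:
  u = (4 - (-4)·-2.4000 - (-3)·-0.1000 - (-3)·-1.7000) / (11) = -1.0000
  v = (-4 - (1)·-1.0000 - (-1)·-0.1000 - (-4)·-1.7000) / (7) = -1.4143
  w = (-1 - (1)·-1.0000 - (4)·-1.4143 - (-1)·-1.7000) / (9) = 0.4397
  t = (12 - (-3)·-1.0000 - (4)·-1.4143 - (2)·0.4397) / (11) = 1.2525
Iteration 2:
  u = (4 - (-4)·-1.4143 - (-3)·0.4397 - (-3)·1.2525) / (11) = 0.3109
  v = (-4 - (1)·0.3109 - (-1)·0.4397 - (-4)·1.2525) / (7) = 0.1627
  w = (-1 - (1)·0.3109 - (4)·0.1627 - (-1)·1.2525) / (9) = -0.0788
  t = (12 - (-3)·0.3109 - (4)·0.1627 - (2)·-0.0788) / (11) = 1.1309
Residual b − A·x = (4.3872, -1.0050, -0.1216, -0.0004); ∞-norm = 4.3872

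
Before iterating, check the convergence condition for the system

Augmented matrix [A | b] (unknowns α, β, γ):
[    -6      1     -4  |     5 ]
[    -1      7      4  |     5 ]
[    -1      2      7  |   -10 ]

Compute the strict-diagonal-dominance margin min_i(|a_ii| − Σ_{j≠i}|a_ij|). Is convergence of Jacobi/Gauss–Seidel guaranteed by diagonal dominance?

1

row 1: |-6| − (1+4) = 1
row 2: |7| − (1+4) = 2
row 3: |7| − (1+2) = 4
minimum over rows = 1 → strictly diagonally dominant (convergence guaranteed)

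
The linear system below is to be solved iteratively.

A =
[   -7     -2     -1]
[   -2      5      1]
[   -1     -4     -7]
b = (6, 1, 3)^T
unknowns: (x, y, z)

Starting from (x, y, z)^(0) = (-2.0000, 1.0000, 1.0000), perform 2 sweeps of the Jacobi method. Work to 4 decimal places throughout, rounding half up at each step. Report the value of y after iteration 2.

-0.1714

Iteration 1:
  x = (6 - (-2)·1.0000 - (-1)·1.0000) / (-7) = -1.2857
  y = (1 - (-2)·-2.0000 - (1)·1.0000) / (5) = -0.8000
  z = (3 - (-1)·-2.0000 - (-4)·1.0000) / (-7) = -0.7143
Iteration 2:
  x = (6 - (-2)·-0.8000 - (-1)·-0.7143) / (-7) = -0.5265
  y = (1 - (-2)·-1.2857 - (1)·-0.7143) / (5) = -0.1714
  z = (3 - (-1)·-1.2857 - (-4)·-0.8000) / (-7) = 0.2122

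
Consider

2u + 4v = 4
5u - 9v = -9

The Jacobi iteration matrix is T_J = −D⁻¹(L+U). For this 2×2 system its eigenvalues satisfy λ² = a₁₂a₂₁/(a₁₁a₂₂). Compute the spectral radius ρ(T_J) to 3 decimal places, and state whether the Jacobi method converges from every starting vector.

1.054

a₁₂a₂₁/(a₁₁a₂₂) = (4)·(5) / ((2)·(-9)) = -1.111111
ρ = √|-1.111111| = √1.111111 = 1.054
ρ > 1, so Jacobi diverges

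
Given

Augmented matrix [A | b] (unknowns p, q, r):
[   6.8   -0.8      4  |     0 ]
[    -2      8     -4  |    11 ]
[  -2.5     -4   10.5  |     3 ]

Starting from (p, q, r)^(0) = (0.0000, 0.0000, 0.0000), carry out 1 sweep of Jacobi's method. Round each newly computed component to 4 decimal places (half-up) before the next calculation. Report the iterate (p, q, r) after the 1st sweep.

Iteration 1:
  p = (0 - (-0.8)·0.0000 - (4)·0.0000) / (6.8) = 0.0000
  q = (11 - (-2)·0.0000 - (-4)·0.0000) / (8) = 1.3750
  r = (3 - (-2.5)·0.0000 - (-4)·0.0000) / (10.5) = 0.2857

(0.0000, 1.3750, 0.2857)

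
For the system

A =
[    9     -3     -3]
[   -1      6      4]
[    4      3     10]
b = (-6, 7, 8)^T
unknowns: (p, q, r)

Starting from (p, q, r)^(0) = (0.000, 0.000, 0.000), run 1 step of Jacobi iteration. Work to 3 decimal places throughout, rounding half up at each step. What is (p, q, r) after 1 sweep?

Iteration 1:
  p = (-6 - (-3)·0.000 - (-3)·0.000) / (9) = -0.667
  q = (7 - (-1)·0.000 - (4)·0.000) / (6) = 1.167
  r = (8 - (4)·0.000 - (3)·0.000) / (10) = 0.800

(-0.667, 1.167, 0.800)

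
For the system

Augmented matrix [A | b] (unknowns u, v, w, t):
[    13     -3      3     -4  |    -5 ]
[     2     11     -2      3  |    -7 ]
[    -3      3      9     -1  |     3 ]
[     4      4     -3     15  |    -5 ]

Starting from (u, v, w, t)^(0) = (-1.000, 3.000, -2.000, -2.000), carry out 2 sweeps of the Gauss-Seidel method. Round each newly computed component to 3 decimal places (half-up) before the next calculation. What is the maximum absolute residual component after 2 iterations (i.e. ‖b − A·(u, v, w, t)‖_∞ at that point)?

Iteration 1:
  u = (-5 - (-3)·3.000 - (3)·-2.000 - (-4)·-2.000) / (13) = 0.154
  v = (-7 - (2)·0.154 - (-2)·-2.000 - (3)·-2.000) / (11) = -0.483
  w = (3 - (-3)·0.154 - (3)·-0.483 - (-1)·-2.000) / (9) = 0.323
  t = (-5 - (4)·0.154 - (4)·-0.483 - (-3)·0.323) / (15) = -0.181
Iteration 2:
  u = (-5 - (-3)·-0.483 - (3)·0.323 - (-4)·-0.181) / (13) = -0.626
  v = (-7 - (2)·-0.626 - (-2)·0.323 - (3)·-0.181) / (11) = -0.414
  w = (3 - (-3)·-0.626 - (3)·-0.414 - (-1)·-0.181) / (9) = 0.243
  t = (-5 - (4)·-0.626 - (4)·-0.414 - (-3)·0.243) / (15) = -0.007
Residual b − A·x = (1.139, -0.687, 0.170, -0.006); ∞-norm = 1.139

1.139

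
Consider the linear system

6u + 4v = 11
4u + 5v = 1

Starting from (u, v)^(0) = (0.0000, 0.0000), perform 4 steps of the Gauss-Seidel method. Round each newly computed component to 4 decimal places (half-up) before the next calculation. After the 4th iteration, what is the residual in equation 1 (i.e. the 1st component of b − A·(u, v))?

0.7686

Iteration 1:
  u = (11 - (4)·0.0000) / (6) = 1.8333
  v = (1 - (4)·1.8333) / (5) = -1.2666
Iteration 2:
  u = (11 - (4)·-1.2666) / (6) = 2.6777
  v = (1 - (4)·2.6777) / (5) = -1.9422
Iteration 3:
  u = (11 - (4)·-1.9422) / (6) = 3.1281
  v = (1 - (4)·3.1281) / (5) = -2.3025
Iteration 4:
  u = (11 - (4)·-2.3025) / (6) = 3.3683
  v = (1 - (4)·3.3683) / (5) = -2.4946
Residual b − A·x = (0.7686, -0.0002)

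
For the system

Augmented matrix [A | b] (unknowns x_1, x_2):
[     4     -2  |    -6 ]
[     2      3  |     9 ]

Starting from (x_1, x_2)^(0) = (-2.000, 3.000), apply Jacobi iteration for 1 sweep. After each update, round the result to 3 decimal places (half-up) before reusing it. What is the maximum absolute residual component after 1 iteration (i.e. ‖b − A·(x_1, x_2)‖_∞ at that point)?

3.999

Iteration 1:
  x_1 = (-6 - (-2)·3.000) / (4) = 0.000
  x_2 = (9 - (2)·-2.000) / (3) = 4.333
Residual b − A·x = (2.666, -3.999); ∞-norm = 3.999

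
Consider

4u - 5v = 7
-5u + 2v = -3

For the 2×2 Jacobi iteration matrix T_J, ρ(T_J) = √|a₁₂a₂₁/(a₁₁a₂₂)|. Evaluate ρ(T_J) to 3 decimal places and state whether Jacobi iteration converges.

a₁₂a₂₁/(a₁₁a₂₂) = (-5)·(-5) / ((4)·(2)) = 3.125000
ρ = √|3.125000| = √3.125000 = 1.768
ρ > 1, so Jacobi diverges

1.768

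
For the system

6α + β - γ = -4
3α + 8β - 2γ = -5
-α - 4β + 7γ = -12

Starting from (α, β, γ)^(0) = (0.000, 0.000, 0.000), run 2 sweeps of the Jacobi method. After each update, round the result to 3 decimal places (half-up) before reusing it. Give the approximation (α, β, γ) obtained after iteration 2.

(-0.848, -0.803, -2.167)

Iteration 1:
  α = (-4 - (1)·0.000 - (-1)·0.000) / (6) = -0.667
  β = (-5 - (3)·0.000 - (-2)·0.000) / (8) = -0.625
  γ = (-12 - (-1)·0.000 - (-4)·0.000) / (7) = -1.714
Iteration 2:
  α = (-4 - (1)·-0.625 - (-1)·-1.714) / (6) = -0.848
  β = (-5 - (3)·-0.667 - (-2)·-1.714) / (8) = -0.803
  γ = (-12 - (-1)·-0.667 - (-4)·-0.625) / (7) = -2.167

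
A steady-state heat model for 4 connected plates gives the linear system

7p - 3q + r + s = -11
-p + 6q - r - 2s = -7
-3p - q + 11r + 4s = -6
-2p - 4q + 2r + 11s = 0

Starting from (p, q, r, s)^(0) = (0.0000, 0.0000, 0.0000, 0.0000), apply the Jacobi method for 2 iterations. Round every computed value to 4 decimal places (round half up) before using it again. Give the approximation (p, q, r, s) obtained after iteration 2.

Iteration 1:
  p = (-11 - (-3)·0.0000 - (1)·0.0000 - (1)·0.0000) / (7) = -1.5714
  q = (-7 - (-1)·0.0000 - (-1)·0.0000 - (-2)·0.0000) / (6) = -1.1667
  r = (-6 - (-3)·0.0000 - (-1)·0.0000 - (4)·0.0000) / (11) = -0.5455
  s = (0 - (-2)·0.0000 - (-4)·0.0000 - (2)·0.0000) / (11) = 0.0000
Iteration 2:
  p = (-11 - (-3)·-1.1667 - (1)·-0.5455 - (1)·0.0000) / (7) = -1.9935
  q = (-7 - (-1)·-1.5714 - (-1)·-0.5455 - (-2)·0.0000) / (6) = -1.5195
  r = (-6 - (-3)·-1.5714 - (-1)·-1.1667 - (4)·0.0000) / (11) = -1.0801
  s = (0 - (-2)·-1.5714 - (-4)·-1.1667 - (2)·-0.5455) / (11) = -0.6108

(-1.9935, -1.5195, -1.0801, -0.6108)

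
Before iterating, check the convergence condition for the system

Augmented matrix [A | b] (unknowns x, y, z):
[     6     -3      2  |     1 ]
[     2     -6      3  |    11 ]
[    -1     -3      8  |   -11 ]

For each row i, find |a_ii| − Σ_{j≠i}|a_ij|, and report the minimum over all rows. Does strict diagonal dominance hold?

1

row 1: |6| − (3+2) = 1
row 2: |-6| − (2+3) = 1
row 3: |8| − (1+3) = 4
minimum over rows = 1 → strictly diagonally dominant (convergence guaranteed)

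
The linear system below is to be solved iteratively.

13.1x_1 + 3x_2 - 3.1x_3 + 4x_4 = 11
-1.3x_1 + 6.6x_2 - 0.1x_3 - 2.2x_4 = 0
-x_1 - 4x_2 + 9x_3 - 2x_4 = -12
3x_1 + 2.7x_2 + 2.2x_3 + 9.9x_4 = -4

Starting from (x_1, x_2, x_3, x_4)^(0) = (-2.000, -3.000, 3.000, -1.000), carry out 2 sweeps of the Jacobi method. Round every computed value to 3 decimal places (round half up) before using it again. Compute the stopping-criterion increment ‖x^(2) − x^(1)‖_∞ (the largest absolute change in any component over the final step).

2.390

Iteration 1:
  x_1 = (11 - (3)·-3.000 - (-3.1)·3.000 - (4)·-1.000) / (13.1) = 2.542
  x_2 = (0 - (-1.3)·-2.000 - (-0.1)·3.000 - (-2.2)·-1.000) / (6.6) = -0.682
  x_3 = (-12 - (-1)·-2.000 - (-4)·-3.000 - (-2)·-1.000) / (9) = -3.111
  x_4 = (-4 - (3)·-2.000 - (2.7)·-3.000 - (2.2)·3.000) / (9.9) = 0.354
Iteration 2:
  x_1 = (11 - (3)·-0.682 - (-3.1)·-3.111 - (4)·0.354) / (13.1) = 0.152
  x_2 = (0 - (-1.3)·2.542 - (-0.1)·-3.111 - (-2.2)·0.354) / (6.6) = 0.572
  x_3 = (-12 - (-1)·2.542 - (-4)·-0.682 - (-2)·0.354) / (9) = -1.275
  x_4 = (-4 - (3)·2.542 - (2.7)·-0.682 - (2.2)·-3.111) / (9.9) = -0.297
Change: (-2.390, 1.254, 1.836, -0.651) → max |·| = 2.390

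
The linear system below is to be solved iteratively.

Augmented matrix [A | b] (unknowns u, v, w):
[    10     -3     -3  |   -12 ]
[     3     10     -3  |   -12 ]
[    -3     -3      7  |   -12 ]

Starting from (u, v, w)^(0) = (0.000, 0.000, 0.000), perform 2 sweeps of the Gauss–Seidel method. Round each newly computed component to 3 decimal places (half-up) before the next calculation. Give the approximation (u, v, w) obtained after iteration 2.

Iteration 1:
  u = (-12 - (-3)·0.000 - (-3)·0.000) / (10) = -1.200
  v = (-12 - (3)·-1.200 - (-3)·0.000) / (10) = -0.840
  w = (-12 - (-3)·-1.200 - (-3)·-0.840) / (7) = -2.589
Iteration 2:
  u = (-12 - (-3)·-0.840 - (-3)·-2.589) / (10) = -2.229
  v = (-12 - (3)·-2.229 - (-3)·-2.589) / (10) = -1.308
  w = (-12 - (-3)·-2.229 - (-3)·-1.308) / (7) = -3.230

(-2.229, -1.308, -3.230)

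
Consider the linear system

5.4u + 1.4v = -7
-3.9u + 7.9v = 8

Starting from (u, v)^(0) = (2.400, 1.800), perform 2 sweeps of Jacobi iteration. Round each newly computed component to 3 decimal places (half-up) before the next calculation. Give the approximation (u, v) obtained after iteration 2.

Iteration 1:
  u = (-7 - (1.4)·1.800) / (5.4) = -1.763
  v = (8 - (-3.9)·2.400) / (7.9) = 2.197
Iteration 2:
  u = (-7 - (1.4)·2.197) / (5.4) = -1.866
  v = (8 - (-3.9)·-1.763) / (7.9) = 0.142

(-1.866, 0.142)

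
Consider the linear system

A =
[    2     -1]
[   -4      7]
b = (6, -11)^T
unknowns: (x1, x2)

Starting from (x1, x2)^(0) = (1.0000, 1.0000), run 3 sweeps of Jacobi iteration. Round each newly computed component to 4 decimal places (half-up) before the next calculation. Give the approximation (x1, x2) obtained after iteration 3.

Iteration 1:
  x1 = (6 - (-1)·1.0000) / (2) = 3.5000
  x2 = (-11 - (-4)·1.0000) / (7) = -1.0000
Iteration 2:
  x1 = (6 - (-1)·-1.0000) / (2) = 2.5000
  x2 = (-11 - (-4)·3.5000) / (7) = 0.4286
Iteration 3:
  x1 = (6 - (-1)·0.4286) / (2) = 3.2143
  x2 = (-11 - (-4)·2.5000) / (7) = -0.1429

(3.2143, -0.1429)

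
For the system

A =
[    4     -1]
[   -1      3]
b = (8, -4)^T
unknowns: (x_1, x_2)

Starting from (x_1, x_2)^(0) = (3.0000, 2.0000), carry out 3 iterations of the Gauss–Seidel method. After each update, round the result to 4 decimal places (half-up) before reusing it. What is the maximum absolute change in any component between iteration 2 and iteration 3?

Iteration 1:
  x_1 = (8 - (-1)·2.0000) / (4) = 2.5000
  x_2 = (-4 - (-1)·2.5000) / (3) = -0.5000
Iteration 2:
  x_1 = (8 - (-1)·-0.5000) / (4) = 1.8750
  x_2 = (-4 - (-1)·1.8750) / (3) = -0.7083
Iteration 3:
  x_1 = (8 - (-1)·-0.7083) / (4) = 1.8229
  x_2 = (-4 - (-1)·1.8229) / (3) = -0.7257
Change: (-0.0521, -0.0174) → max |·| = 0.0521

0.0521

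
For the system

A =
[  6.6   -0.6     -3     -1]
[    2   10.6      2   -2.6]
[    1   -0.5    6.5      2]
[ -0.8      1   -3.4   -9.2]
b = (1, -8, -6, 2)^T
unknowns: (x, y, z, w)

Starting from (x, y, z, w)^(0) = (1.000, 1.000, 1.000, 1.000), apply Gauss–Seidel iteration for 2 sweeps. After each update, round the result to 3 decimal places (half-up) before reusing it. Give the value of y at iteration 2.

Iteration 1:
  x = (1 - (-0.6)·1.000 - (-3)·1.000 - (-1)·1.000) / (6.6) = 0.848
  y = (-8 - (2)·0.848 - (2)·1.000 - (-2.6)·1.000) / (10.6) = -0.858
  z = (-6 - (1)·0.848 - (-0.5)·-0.858 - (2)·1.000) / (6.5) = -1.427
  w = (2 - (-0.8)·0.848 - (1)·-0.858 - (-3.4)·-1.427) / (-9.2) = 0.143
Iteration 2:
  x = (1 - (-0.6)·-0.858 - (-3)·-1.427 - (-1)·0.143) / (6.6) = -0.553
  y = (-8 - (2)·-0.553 - (2)·-1.427 - (-2.6)·0.143) / (10.6) = -0.346
  z = (-6 - (1)·-0.553 - (-0.5)·-0.346 - (2)·0.143) / (6.5) = -0.909
  w = (2 - (-0.8)·-0.553 - (1)·-0.346 - (-3.4)·-0.909) / (-9.2) = 0.129

-0.346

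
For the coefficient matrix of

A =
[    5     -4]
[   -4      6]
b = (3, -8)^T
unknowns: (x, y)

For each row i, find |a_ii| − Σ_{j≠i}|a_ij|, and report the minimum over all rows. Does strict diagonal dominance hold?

row 1: |5| − (4) = 1
row 2: |6| − (4) = 2
minimum over rows = 1 → strictly diagonally dominant (convergence guaranteed)

1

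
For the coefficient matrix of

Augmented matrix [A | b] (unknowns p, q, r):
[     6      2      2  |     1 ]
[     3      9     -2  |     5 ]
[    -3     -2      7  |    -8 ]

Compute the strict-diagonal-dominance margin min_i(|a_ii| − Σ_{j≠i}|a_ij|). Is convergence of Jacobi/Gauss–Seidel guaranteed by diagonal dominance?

row 1: |6| − (2+2) = 2
row 2: |9| − (3+2) = 4
row 3: |7| − (3+2) = 2
minimum over rows = 2 → strictly diagonally dominant (convergence guaranteed)

2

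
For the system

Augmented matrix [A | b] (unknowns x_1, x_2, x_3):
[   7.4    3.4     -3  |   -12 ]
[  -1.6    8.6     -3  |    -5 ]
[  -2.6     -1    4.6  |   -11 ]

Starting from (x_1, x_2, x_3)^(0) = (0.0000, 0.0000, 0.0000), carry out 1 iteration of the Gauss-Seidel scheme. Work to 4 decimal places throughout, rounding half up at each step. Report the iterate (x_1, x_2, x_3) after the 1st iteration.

Iteration 1:
  x_1 = (-12 - (3.4)·0.0000 - (-3)·0.0000) / (7.4) = -1.6216
  x_2 = (-5 - (-1.6)·-1.6216 - (-3)·0.0000) / (8.6) = -0.8831
  x_3 = (-11 - (-2.6)·-1.6216 - (-1)·-0.8831) / (4.6) = -3.4998

(-1.6216, -0.8831, -3.4998)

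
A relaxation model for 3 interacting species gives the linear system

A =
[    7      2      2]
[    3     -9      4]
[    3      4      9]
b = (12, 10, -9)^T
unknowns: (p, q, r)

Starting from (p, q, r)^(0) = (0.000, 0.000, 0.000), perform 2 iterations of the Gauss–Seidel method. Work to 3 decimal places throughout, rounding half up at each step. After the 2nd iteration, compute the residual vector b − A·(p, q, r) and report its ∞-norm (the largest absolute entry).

Iteration 1:
  p = (12 - (2)·0.000 - (2)·0.000) / (7) = 1.714
  q = (10 - (3)·1.714 - (4)·0.000) / (-9) = -0.540
  r = (-9 - (3)·1.714 - (4)·-0.540) / (9) = -1.331
Iteration 2:
  p = (12 - (2)·-0.540 - (2)·-1.331) / (7) = 2.249
  q = (10 - (3)·2.249 - (4)·-1.331) / (-9) = -0.953
  r = (-9 - (3)·2.249 - (4)·-0.953) / (9) = -1.326
Residual b − A·x = (0.815, -0.020, -0.001); ∞-norm = 0.815

0.815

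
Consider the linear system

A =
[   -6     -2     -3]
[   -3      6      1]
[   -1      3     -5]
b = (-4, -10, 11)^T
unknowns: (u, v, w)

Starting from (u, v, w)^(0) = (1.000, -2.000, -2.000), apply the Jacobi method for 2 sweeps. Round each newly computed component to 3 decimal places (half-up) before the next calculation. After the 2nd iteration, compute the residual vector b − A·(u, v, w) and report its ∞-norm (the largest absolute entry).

Iteration 1:
  u = (-4 - (-2)·-2.000 - (-3)·-2.000) / (-6) = 2.333
  v = (-10 - (-3)·1.000 - (1)·-2.000) / (6) = -0.833
  w = (11 - (-1)·1.000 - (3)·-2.000) / (-5) = -3.600
Iteration 2:
  u = (-4 - (-2)·-0.833 - (-3)·-3.600) / (-6) = 2.744
  v = (-10 - (-3)·2.333 - (1)·-3.600) / (6) = 0.100
  w = (11 - (-1)·2.333 - (3)·-0.833) / (-5) = -3.166
Residual b − A·x = (3.166, 0.798, -2.386); ∞-norm = 3.166

3.166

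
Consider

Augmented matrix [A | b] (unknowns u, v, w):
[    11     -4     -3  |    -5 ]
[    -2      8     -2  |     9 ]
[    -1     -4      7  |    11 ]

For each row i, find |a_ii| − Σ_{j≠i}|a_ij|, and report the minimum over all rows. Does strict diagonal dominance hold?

2

row 1: |11| − (4+3) = 4
row 2: |8| − (2+2) = 4
row 3: |7| − (1+4) = 2
minimum over rows = 2 → strictly diagonally dominant (convergence guaranteed)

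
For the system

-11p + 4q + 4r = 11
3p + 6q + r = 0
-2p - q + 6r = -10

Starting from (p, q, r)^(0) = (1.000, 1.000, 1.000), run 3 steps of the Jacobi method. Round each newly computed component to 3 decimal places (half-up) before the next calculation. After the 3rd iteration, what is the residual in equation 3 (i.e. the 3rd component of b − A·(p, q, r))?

1.029

Iteration 1:
  p = (11 - (4)·1.000 - (4)·1.000) / (-11) = -0.273
  q = (0 - (3)·1.000 - (1)·1.000) / (6) = -0.667
  r = (-10 - (-2)·1.000 - (-1)·1.000) / (6) = -1.167
Iteration 2:
  p = (11 - (4)·-0.667 - (4)·-1.167) / (-11) = -1.667
  q = (0 - (3)·-0.273 - (1)·-1.167) / (6) = 0.331
  r = (-10 - (-2)·-0.273 - (-1)·-0.667) / (6) = -1.869
Iteration 3:
  p = (11 - (4)·0.331 - (4)·-1.869) / (-11) = -1.559
  q = (0 - (3)·-1.667 - (1)·-1.869) / (6) = 1.145
  r = (-10 - (-2)·-1.667 - (-1)·0.331) / (6) = -2.167
Residual b − A·x = (-2.061, -0.026, 1.029)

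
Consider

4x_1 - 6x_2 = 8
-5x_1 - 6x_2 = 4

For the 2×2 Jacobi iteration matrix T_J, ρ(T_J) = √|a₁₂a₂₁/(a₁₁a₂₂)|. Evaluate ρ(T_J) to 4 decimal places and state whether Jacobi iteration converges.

1.1180

a₁₂a₂₁/(a₁₁a₂₂) = (-6)·(-5) / ((4)·(-6)) = -1.250000
ρ = √|-1.250000| = √1.250000 = 1.1180
ρ > 1, so Jacobi diverges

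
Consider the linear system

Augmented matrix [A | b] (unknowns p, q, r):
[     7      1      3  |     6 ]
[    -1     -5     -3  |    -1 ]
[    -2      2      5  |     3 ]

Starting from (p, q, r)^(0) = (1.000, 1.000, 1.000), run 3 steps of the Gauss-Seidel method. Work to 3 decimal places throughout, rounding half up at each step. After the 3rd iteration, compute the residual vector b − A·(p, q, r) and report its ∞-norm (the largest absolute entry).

Iteration 1:
  p = (6 - (1)·1.000 - (3)·1.000) / (7) = 0.286
  q = (-1 - (-1)·0.286 - (-3)·1.000) / (-5) = -0.457
  r = (3 - (-2)·0.286 - (2)·-0.457) / (5) = 0.897
Iteration 2:
  p = (6 - (1)·-0.457 - (3)·0.897) / (7) = 0.538
  q = (-1 - (-1)·0.538 - (-3)·0.897) / (-5) = -0.446
  r = (3 - (-2)·0.538 - (2)·-0.446) / (5) = 0.994
Iteration 3:
  p = (6 - (1)·-0.446 - (3)·0.994) / (7) = 0.495
  q = (-1 - (-1)·0.495 - (-3)·0.994) / (-5) = -0.495
  r = (3 - (-2)·0.495 - (2)·-0.495) / (5) = 0.996
Residual b − A·x = (0.042, 0.008, 0.000); ∞-norm = 0.042

0.042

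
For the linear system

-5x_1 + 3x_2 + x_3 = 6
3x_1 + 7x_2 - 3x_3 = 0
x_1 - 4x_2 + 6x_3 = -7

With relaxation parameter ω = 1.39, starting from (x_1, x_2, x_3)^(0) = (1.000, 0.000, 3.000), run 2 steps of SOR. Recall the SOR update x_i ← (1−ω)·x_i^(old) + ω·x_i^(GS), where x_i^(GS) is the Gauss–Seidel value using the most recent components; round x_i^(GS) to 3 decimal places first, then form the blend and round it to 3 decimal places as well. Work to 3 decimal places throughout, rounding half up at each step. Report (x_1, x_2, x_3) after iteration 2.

(0.858, -1.597, -3.231)

Iteration 1:
  x_1: GS value = (6 - (3)·0.000 - (1)·3.000) / (-5) = -0.600;  x_1 ← (1−ω)·1.000 + ω·-0.600 = -1.224
  x_2: GS value = (0 - (3)·-1.224 - (-3)·3.000) / (7) = 1.810;  x_2 ← (1−ω)·0.000 + ω·1.810 = 2.516
  x_3: GS value = (-7 - (1)·-1.224 - (-4)·2.516) / (6) = 0.715;  x_3 ← (1−ω)·3.000 + ω·0.715 = -0.176
Iteration 2:
  x_1: GS value = (6 - (3)·2.516 - (1)·-0.176) / (-5) = 0.274;  x_1 ← (1−ω)·-1.224 + ω·0.274 = 0.858
  x_2: GS value = (0 - (3)·0.858 - (-3)·-0.176) / (7) = -0.443;  x_2 ← (1−ω)·2.516 + ω·-0.443 = -1.597
  x_3: GS value = (-7 - (1)·0.858 - (-4)·-1.597) / (6) = -2.374;  x_3 ← (1−ω)·-0.176 + ω·-2.374 = -3.231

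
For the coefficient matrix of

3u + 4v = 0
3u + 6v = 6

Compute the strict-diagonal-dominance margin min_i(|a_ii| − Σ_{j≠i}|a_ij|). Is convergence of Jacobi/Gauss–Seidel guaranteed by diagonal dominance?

-1

row 1: |3| − (4) = -1
row 2: |6| − (3) = 3
minimum over rows = -1 → not strictly diagonally dominant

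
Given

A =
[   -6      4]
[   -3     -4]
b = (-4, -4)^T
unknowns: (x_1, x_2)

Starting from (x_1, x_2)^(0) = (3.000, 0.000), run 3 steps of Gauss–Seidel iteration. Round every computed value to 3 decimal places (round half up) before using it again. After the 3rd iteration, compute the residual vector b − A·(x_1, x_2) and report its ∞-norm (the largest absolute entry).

0.502

Iteration 1:
  x_1 = (-4 - (4)·0.000) / (-6) = 0.667
  x_2 = (-4 - (-3)·0.667) / (-4) = 0.500
Iteration 2:
  x_1 = (-4 - (4)·0.500) / (-6) = 1.000
  x_2 = (-4 - (-3)·1.000) / (-4) = 0.250
Iteration 3:
  x_1 = (-4 - (4)·0.250) / (-6) = 0.833
  x_2 = (-4 - (-3)·0.833) / (-4) = 0.375
Residual b − A·x = (-0.502, -0.001); ∞-norm = 0.502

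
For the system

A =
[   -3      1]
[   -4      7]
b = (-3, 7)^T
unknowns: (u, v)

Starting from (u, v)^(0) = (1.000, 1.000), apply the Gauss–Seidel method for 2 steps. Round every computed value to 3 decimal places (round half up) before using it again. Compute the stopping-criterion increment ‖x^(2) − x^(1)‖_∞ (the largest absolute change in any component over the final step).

Iteration 1:
  u = (-3 - (1)·1.000) / (-3) = 1.333
  v = (7 - (-4)·1.333) / (7) = 1.762
Iteration 2:
  u = (-3 - (1)·1.762) / (-3) = 1.587
  v = (7 - (-4)·1.587) / (7) = 1.907
Change: (0.254, 0.145) → max |·| = 0.254

0.254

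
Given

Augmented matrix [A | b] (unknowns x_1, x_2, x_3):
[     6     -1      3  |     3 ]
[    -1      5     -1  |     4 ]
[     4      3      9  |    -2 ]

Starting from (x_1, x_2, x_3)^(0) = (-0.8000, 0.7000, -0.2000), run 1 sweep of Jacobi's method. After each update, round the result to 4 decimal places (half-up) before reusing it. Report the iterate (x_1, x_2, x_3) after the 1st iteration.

(0.7167, 0.6000, -0.1000)

Iteration 1:
  x_1 = (3 - (-1)·0.7000 - (3)·-0.2000) / (6) = 0.7167
  x_2 = (4 - (-1)·-0.8000 - (-1)·-0.2000) / (5) = 0.6000
  x_3 = (-2 - (4)·-0.8000 - (3)·0.7000) / (9) = -0.1000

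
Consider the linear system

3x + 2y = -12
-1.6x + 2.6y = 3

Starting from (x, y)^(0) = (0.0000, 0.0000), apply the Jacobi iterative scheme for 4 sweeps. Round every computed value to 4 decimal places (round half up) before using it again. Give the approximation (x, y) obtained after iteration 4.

Iteration 1:
  x = (-12 - (2)·0.0000) / (3) = -4.0000
  y = (3 - (-1.6)·0.0000) / (2.6) = 1.1538
Iteration 2:
  x = (-12 - (2)·1.1538) / (3) = -4.7692
  y = (3 - (-1.6)·-4.0000) / (2.6) = -1.3077
Iteration 3:
  x = (-12 - (2)·-1.3077) / (3) = -3.1282
  y = (3 - (-1.6)·-4.7692) / (2.6) = -1.7810
Iteration 4:
  x = (-12 - (2)·-1.7810) / (3) = -2.8127
  y = (3 - (-1.6)·-3.1282) / (2.6) = -0.7712

(-2.8127, -0.7712)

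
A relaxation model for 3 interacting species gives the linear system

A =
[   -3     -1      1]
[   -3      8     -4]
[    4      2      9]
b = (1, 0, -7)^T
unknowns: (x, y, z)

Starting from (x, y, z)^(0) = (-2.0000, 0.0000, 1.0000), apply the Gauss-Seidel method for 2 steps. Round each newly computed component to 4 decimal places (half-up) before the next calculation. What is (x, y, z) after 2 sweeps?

(-0.7963, -0.7431, -0.2587)

Iteration 1:
  x = (1 - (-1)·0.0000 - (1)·1.0000) / (-3) = 0.0000
  y = (0 - (-3)·0.0000 - (-4)·1.0000) / (8) = 0.5000
  z = (-7 - (4)·0.0000 - (2)·0.5000) / (9) = -0.8889
Iteration 2:
  x = (1 - (-1)·0.5000 - (1)·-0.8889) / (-3) = -0.7963
  y = (0 - (-3)·-0.7963 - (-4)·-0.8889) / (8) = -0.7431
  z = (-7 - (4)·-0.7963 - (2)·-0.7431) / (9) = -0.2587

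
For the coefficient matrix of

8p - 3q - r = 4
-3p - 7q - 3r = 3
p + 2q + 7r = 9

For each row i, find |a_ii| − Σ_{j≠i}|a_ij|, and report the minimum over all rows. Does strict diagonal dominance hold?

row 1: |8| − (3+1) = 4
row 2: |-7| − (3+3) = 1
row 3: |7| − (1+2) = 4
minimum over rows = 1 → strictly diagonally dominant (convergence guaranteed)

1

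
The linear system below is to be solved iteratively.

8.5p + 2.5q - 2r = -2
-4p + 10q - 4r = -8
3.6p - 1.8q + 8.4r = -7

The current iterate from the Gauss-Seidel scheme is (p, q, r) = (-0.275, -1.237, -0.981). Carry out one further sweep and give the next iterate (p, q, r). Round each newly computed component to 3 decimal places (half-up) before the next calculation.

(-0.102, -1.233, -1.054)

One sweep:
  p = (-2 - (2.5)·-1.237 - (-2)·-0.981) / (8.5) = -0.102
  q = (-8 - (-4)·-0.102 - (-4)·-0.981) / (10) = -1.233
  r = (-7 - (3.6)·-0.102 - (-1.8)·-1.233) / (8.4) = -1.054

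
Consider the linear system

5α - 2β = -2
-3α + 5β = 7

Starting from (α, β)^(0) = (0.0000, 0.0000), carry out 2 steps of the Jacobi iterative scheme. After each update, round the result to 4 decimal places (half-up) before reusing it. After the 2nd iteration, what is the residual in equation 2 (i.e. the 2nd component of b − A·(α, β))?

Iteration 1:
  α = (-2 - (-2)·0.0000) / (5) = -0.4000
  β = (7 - (-3)·0.0000) / (5) = 1.4000
Iteration 2:
  α = (-2 - (-2)·1.4000) / (5) = 0.1600
  β = (7 - (-3)·-0.4000) / (5) = 1.1600
Residual b − A·x = (-0.4800, 1.6800)

1.6800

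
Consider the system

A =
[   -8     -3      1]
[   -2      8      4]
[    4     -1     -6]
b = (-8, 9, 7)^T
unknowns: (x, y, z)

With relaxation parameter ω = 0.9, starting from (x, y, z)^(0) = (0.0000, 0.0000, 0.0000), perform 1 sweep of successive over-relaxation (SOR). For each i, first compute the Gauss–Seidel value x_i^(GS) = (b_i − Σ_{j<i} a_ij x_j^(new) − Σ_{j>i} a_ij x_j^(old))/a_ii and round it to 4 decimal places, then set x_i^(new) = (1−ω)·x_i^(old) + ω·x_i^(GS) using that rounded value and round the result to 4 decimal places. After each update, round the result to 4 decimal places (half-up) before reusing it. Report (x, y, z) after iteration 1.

Iteration 1:
  x: GS value = (-8 - (-3)·0.0000 - (1)·0.0000) / (-8) = 1.0000;  x ← (1−ω)·0.0000 + ω·1.0000 = 0.9000
  y: GS value = (9 - (-2)·0.9000 - (4)·0.0000) / (8) = 1.3500;  y ← (1−ω)·0.0000 + ω·1.3500 = 1.2150
  z: GS value = (7 - (4)·0.9000 - (-1)·1.2150) / (-6) = -0.7692;  z ← (1−ω)·0.0000 + ω·-0.7692 = -0.6923

(0.9000, 1.2150, -0.6923)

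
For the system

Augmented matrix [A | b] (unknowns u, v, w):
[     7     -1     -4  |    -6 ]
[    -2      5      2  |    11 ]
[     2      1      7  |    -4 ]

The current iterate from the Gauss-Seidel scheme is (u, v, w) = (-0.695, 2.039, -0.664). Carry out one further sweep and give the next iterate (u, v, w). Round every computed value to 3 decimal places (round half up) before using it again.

(-0.945, 2.088, -0.600)

One sweep:
  u = (-6 - (-1)·2.039 - (-4)·-0.664) / (7) = -0.945
  v = (11 - (-2)·-0.945 - (2)·-0.664) / (5) = 2.088
  w = (-4 - (2)·-0.945 - (1)·2.088) / (7) = -0.600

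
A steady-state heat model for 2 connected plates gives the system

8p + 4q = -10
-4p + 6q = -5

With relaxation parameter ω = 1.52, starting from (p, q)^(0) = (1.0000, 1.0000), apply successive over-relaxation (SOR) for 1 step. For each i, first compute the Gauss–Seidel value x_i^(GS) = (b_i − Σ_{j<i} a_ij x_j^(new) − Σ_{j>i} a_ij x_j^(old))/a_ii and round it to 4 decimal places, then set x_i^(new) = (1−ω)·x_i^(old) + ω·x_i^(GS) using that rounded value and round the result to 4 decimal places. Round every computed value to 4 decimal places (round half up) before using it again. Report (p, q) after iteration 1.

Iteration 1:
  p: GS value = (-10 - (4)·1.0000) / (8) = -1.7500;  p ← (1−ω)·1.0000 + ω·-1.7500 = -3.1800
  q: GS value = (-5 - (-4)·-3.1800) / (6) = -2.9533;  q ← (1−ω)·1.0000 + ω·-2.9533 = -5.0090

(-3.1800, -5.0090)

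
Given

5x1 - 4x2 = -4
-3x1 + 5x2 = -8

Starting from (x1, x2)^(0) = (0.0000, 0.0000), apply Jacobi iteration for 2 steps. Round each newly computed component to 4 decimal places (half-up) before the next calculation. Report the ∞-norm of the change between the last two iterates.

Iteration 1:
  x1 = (-4 - (-4)·0.0000) / (5) = -0.8000
  x2 = (-8 - (-3)·0.0000) / (5) = -1.6000
Iteration 2:
  x1 = (-4 - (-4)·-1.6000) / (5) = -2.0800
  x2 = (-8 - (-3)·-0.8000) / (5) = -2.0800
Change: (-1.2800, -0.4800) → max |·| = 1.2800

1.2800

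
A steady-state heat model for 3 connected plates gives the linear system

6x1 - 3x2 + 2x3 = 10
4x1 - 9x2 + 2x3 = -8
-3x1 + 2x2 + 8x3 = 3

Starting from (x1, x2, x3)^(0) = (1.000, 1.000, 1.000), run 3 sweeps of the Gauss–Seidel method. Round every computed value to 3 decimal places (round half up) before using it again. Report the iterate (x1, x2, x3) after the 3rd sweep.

Iteration 1:
  x1 = (10 - (-3)·1.000 - (2)·1.000) / (6) = 1.833
  x2 = (-8 - (4)·1.833 - (2)·1.000) / (-9) = 1.926
  x3 = (3 - (-3)·1.833 - (2)·1.926) / (8) = 0.581
Iteration 2:
  x1 = (10 - (-3)·1.926 - (2)·0.581) / (6) = 2.436
  x2 = (-8 - (4)·2.436 - (2)·0.581) / (-9) = 2.101
  x3 = (3 - (-3)·2.436 - (2)·2.101) / (8) = 0.763
Iteration 3:
  x1 = (10 - (-3)·2.101 - (2)·0.763) / (6) = 2.463
  x2 = (-8 - (4)·2.463 - (2)·0.763) / (-9) = 2.153
  x3 = (3 - (-3)·2.463 - (2)·2.153) / (8) = 0.760

(2.463, 2.153, 0.760)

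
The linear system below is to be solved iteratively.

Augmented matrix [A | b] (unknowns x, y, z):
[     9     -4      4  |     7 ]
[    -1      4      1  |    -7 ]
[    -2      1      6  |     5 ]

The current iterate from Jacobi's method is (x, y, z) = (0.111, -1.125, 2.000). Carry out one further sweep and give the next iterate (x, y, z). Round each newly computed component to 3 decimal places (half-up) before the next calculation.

(-0.611, -2.222, 1.058)

One sweep:
  x = (7 - (-4)·-1.125 - (4)·2.000) / (9) = -0.611
  y = (-7 - (-1)·0.111 - (1)·2.000) / (4) = -2.222
  z = (5 - (-2)·0.111 - (1)·-1.125) / (6) = 1.058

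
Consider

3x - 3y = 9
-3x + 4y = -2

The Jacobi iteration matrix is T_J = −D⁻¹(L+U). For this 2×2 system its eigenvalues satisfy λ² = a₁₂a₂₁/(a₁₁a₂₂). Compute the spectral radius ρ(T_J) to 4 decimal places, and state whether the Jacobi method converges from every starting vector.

0.8660

a₁₂a₂₁/(a₁₁a₂₂) = (-3)·(-3) / ((3)·(4)) = 0.750000
ρ = √|0.750000| = √0.750000 = 0.8660
ρ < 1, so Jacobi converges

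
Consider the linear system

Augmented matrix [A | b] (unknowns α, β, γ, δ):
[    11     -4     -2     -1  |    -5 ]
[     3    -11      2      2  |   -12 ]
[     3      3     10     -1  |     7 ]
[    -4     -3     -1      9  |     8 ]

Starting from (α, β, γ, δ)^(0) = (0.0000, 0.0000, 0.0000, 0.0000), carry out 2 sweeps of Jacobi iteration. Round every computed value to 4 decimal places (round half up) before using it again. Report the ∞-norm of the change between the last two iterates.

0.6047

Iteration 1:
  α = (-5 - (-4)·0.0000 - (-2)·0.0000 - (-1)·0.0000) / (11) = -0.4545
  β = (-12 - (3)·0.0000 - (2)·0.0000 - (2)·0.0000) / (-11) = 1.0909
  γ = (7 - (3)·0.0000 - (3)·0.0000 - (-1)·0.0000) / (10) = 0.7000
  δ = (8 - (-4)·0.0000 - (-3)·0.0000 - (-1)·0.0000) / (9) = 0.8889
Iteration 2:
  α = (-5 - (-4)·1.0909 - (-2)·0.7000 - (-1)·0.8889) / (11) = 0.1502
  β = (-12 - (3)·-0.4545 - (2)·0.7000 - (2)·0.8889) / (-11) = 1.2558
  γ = (7 - (3)·-0.4545 - (3)·1.0909 - (-1)·0.8889) / (10) = 0.5980
  δ = (8 - (-4)·-0.4545 - (-3)·1.0909 - (-1)·0.7000) / (9) = 1.1283
Change: (0.6047, 0.1649, -0.1020, 0.2394) → max |·| = 0.6047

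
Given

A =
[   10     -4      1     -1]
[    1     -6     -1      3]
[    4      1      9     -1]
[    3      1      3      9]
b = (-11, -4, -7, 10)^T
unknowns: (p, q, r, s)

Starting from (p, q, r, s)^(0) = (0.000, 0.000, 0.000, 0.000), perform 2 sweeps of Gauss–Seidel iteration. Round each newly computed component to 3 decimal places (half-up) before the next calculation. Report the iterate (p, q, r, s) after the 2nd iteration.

(-0.719, 1.373, -0.440, 1.345)

Iteration 1:
  p = (-11 - (-4)·0.000 - (1)·0.000 - (-1)·0.000) / (10) = -1.100
  q = (-4 - (1)·-1.100 - (-1)·0.000 - (3)·0.000) / (-6) = 0.483
  r = (-7 - (4)·-1.100 - (1)·0.483 - (-1)·0.000) / (9) = -0.343
  s = (10 - (3)·-1.100 - (1)·0.483 - (3)·-0.343) / (9) = 1.538
Iteration 2:
  p = (-11 - (-4)·0.483 - (1)·-0.343 - (-1)·1.538) / (10) = -0.719
  q = (-4 - (1)·-0.719 - (-1)·-0.343 - (3)·1.538) / (-6) = 1.373
  r = (-7 - (4)·-0.719 - (1)·1.373 - (-1)·1.538) / (9) = -0.440
  s = (10 - (3)·-0.719 - (1)·1.373 - (3)·-0.440) / (9) = 1.345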